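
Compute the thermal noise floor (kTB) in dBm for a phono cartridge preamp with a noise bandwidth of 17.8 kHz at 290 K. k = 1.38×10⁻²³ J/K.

P_n = kTB = 1.38×10⁻²³ × 290 × 1.78×10⁴ = 7.12×10⁻¹⁷ W
In dBm: 10 log₁₀(7.12×10⁻¹⁷ / 10⁻³) = −131.5 dBm

−131.5 dBm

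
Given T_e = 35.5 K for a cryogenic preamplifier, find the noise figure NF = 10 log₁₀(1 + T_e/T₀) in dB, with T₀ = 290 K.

0.502 dB

F = 1 + T_e/T₀ = 1 + 35.5/290 = 1.12241
NF = 10 log₁₀(1.12241) = 0.502 dB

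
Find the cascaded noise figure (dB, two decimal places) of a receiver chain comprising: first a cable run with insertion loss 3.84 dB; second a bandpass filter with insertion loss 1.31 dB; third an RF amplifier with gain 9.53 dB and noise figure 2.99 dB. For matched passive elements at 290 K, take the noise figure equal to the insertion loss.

8.14 dB

Convert to linear (a loss of L dB is a gain of −L dB): F_i = 10^(NF_i/10), G_i = 10^(G_i,dB/10)
  Stage 1: F_1 = 10^(3.84/10) = 2.421, G_1 = 10^(−3.84/10) = 0.4130
  Stage 2: F_2 = 10^(1.31/10) = 1.352, G_2 = 10^(−1.31/10) = 0.7396
  Stage 3: F_3 = 10^(2.99/10) = 1.991, G_3 = 10^(9.53/10) = 8.974
Friis cascade:
  F = 2.421 + (1.352 − 1)/0.4130 + (1.991 − 1)/0.3055 = 6.516
NF = 10 log₁₀(6.516) = 8.14 dB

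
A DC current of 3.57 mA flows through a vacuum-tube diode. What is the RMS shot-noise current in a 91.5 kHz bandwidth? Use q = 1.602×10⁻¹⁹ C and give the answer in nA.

10.2 nA

I_n = √(2qI·B)
2qI·B = 2 × 1.602×10⁻¹⁹ × 3.57×10⁻³ × 9.15×10⁴ = 1.05×10⁻¹⁶ A²
I_n = √(1.05×10⁻¹⁶) = 1.02×10⁻⁸ A = 10.2 nA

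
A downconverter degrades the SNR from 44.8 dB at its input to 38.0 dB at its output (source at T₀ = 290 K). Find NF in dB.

NF (dB) = SNR_in(dB) − SNR_out(dB) when the source is at T₀
NF = 44.8 − 38.0 = 6.8 dB

6.8 dB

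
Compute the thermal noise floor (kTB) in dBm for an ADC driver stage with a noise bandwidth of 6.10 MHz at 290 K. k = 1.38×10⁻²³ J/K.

−106.1 dBm

P_n = kTB = 1.38×10⁻²³ × 290 × 6.10×10⁶ = 2.44×10⁻¹⁴ W
In dBm: 10 log₁₀(2.44×10⁻¹⁴ / 10⁻³) = −106.1 dBm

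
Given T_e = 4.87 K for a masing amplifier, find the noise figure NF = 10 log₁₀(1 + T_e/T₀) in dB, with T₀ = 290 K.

F = 1 + T_e/T₀ = 1 + 4.87/290 = 1.01679
NF = 10 log₁₀(1.01679) = 0.072 dB

0.072 dB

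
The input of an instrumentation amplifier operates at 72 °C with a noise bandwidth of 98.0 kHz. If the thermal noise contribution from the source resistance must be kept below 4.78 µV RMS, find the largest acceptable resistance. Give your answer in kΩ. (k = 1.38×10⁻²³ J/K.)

T = 72 °C + 273.15 = 345.15 K
Johnson–Nyquist: V_n = √(4kTRB) ⇒ R = V_n² / (4kTB)
4kTB = 4 × 1.38×10⁻²³ × 345.15 × 9.80×10⁴ = 1.87×10⁻¹⁵
R = (4.78×10⁻⁶)² / 1.87×10⁻¹⁵ = 1.22×10⁴ Ω = 12.2 kΩ

12.2 kΩ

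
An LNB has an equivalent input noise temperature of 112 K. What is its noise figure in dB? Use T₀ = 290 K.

F = 1 + T_e/T₀ = 1 + 112/290 = 1.38621
NF = 10 log₁₀(1.38621) = 1.42 dB

1.42 dB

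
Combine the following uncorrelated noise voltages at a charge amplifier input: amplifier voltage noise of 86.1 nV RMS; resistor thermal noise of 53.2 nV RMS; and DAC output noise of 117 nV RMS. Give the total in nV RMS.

Uncorrelated sources add in power (mean-square): V_tot = √(ΣV_i²)
V_tot = √[(8.61×10⁻⁸)² + (5.32×10⁻⁸)² + (1.17×10⁻⁷)²] = 1.55×10⁻⁷ V = 155 nV

155 nV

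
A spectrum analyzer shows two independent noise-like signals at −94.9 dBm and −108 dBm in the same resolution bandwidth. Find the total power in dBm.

Convert to linear, add, convert back:
P₁ = 3.24×10⁻¹³ W, P₂ = 1.58×10⁻¹⁴ W
P_tot = 3.39×10⁻¹³ W → 10 log₁₀(P_tot / 10⁻³) = −94.7 dBm

−94.7 dBm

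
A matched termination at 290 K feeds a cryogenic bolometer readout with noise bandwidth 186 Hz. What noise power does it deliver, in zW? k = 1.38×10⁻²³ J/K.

P_n = kTB = 1.38×10⁻²³ × 290 × 1.86×10² = 7.44×10⁻¹⁹ W = 744 zW

744 zW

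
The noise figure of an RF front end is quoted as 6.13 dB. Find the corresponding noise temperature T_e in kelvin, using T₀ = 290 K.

F = 10^(6.13/10) = 4.10204
T_e = (F − 1)·T₀ = (4.10204 − 1) × 290 = 900 K

900 K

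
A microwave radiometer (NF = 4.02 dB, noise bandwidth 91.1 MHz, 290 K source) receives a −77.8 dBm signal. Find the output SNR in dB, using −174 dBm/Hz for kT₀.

Noise floor: N = −174 + 10 log₁₀(B) + NF
10 log₁₀(9.11×10⁷) = 79.6 dB
N = −174 + 79.6 + 4.02 = −90.38 dBm
SNR = P_sig − N = −77.8 − (−90.38) = 12.58 dB → 12.6 dB

12.6 dB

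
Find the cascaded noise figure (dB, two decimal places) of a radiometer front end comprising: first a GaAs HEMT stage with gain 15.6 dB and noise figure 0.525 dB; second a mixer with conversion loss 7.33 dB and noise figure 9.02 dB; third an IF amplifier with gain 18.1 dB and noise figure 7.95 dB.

Convert to linear (a loss of L dB is a gain of −L dB): F_i = 10^(NF_i/10), G_i = 10^(G_i,dB/10)
  Stage 1: F_1 = 10^(0.525/10) = 1.128, G_1 = 10^(15.6/10) = 36.31
  Stage 2: F_2 = 10^(9.02/10) = 7.980, G_2 = 10^(−7.33/10) = 0.1849
  Stage 3: F_3 = 10^(7.95/10) = 6.237, G_3 = 10^(18.1/10) = 64.57
Friis cascade:
  F = 1.128 + (7.980 − 1)/36.31 + (6.237 − 1)/6.714 = 2.101
NF = 10 log₁₀(2.101) = 3.22 dB

3.22 dB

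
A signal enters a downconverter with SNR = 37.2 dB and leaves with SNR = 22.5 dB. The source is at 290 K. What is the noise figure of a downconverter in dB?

NF (dB) = SNR_in(dB) − SNR_out(dB) when the source is at T₀
NF = 37.2 − 22.5 = 14.7 dB

14.7 dB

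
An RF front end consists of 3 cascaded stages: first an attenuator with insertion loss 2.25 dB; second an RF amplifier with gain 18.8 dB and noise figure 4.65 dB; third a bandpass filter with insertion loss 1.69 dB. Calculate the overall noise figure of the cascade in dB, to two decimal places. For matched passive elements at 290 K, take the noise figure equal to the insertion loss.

6.91 dB

Convert to linear (a loss of L dB is a gain of −L dB): F_i = 10^(NF_i/10), G_i = 10^(G_i,dB/10)
  Stage 1: F_1 = 10^(2.25/10) = 1.679, G_1 = 10^(−2.25/10) = 0.5957
  Stage 2: F_2 = 10^(4.65/10) = 2.917, G_2 = 10^(18.8/10) = 75.86
  Stage 3: F_3 = 10^(1.69/10) = 1.476, G_3 = 10^(−1.69/10) = 0.6776
Friis cascade:
  F = 1.679 + (2.917 − 1)/0.5957 + (1.476 − 1)/45.19 = 4.908
NF = 10 log₁₀(4.908) = 6.91 dB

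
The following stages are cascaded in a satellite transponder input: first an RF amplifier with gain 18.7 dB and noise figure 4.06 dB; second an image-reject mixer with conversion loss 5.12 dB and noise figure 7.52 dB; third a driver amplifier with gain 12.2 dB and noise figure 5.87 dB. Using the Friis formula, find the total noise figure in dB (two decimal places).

Convert to linear (a loss of L dB is a gain of −L dB): F_i = 10^(NF_i/10), G_i = 10^(G_i,dB/10)
  Stage 1: F_1 = 10^(4.06/10) = 2.547, G_1 = 10^(18.7/10) = 74.13
  Stage 2: F_2 = 10^(7.52/10) = 5.649, G_2 = 10^(−5.12/10) = 0.3076
  Stage 3: F_3 = 10^(5.87/10) = 3.864, G_3 = 10^(12.2/10) = 16.60
Friis cascade:
  F = 2.547 + (5.649 − 1)/74.13 + (3.864 − 1)/22.80 = 2.735
NF = 10 log₁₀(2.735) = 4.37 dB

4.37 dB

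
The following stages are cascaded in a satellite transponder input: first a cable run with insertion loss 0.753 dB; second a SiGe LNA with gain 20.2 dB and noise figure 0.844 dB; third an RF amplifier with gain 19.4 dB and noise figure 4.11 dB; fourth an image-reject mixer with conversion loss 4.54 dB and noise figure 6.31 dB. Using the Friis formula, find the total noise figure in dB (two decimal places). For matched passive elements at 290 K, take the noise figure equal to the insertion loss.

1.65 dB

Convert to linear (a loss of L dB is a gain of −L dB): F_i = 10^(NF_i/10), G_i = 10^(G_i,dB/10)
  Stage 1: F_1 = 10^(0.753/10) = 1.189, G_1 = 10^(−0.753/10) = 0.8408
  Stage 2: F_2 = 10^(0.844/10) = 1.215, G_2 = 10^(20.2/10) = 104.7
  Stage 3: F_3 = 10^(4.11/10) = 2.576, G_3 = 10^(19.4/10) = 87.10
  Stage 4: F_4 = 10^(6.31/10) = 4.276, G_4 = 10^(−4.54/10) = 0.3516
Friis cascade:
  F = 1.189 + (1.215 − 1)/0.8408 + (2.576 − 1)/88.04 + (4.276 − 1)/7668 = 1.463
NF = 10 log₁₀(1.463) = 1.65 dB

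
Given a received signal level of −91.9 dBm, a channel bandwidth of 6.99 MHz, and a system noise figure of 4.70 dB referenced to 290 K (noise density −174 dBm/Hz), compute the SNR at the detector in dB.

Noise floor: N = −174 + 10 log₁₀(B) + NF
10 log₁₀(6.99×10⁶) = 68.44 dB
N = −174 + 68.44 + 4.70 = −100.86 dBm
SNR = P_sig − N = −91.9 − (−100.86) = 8.96 dB → 9.0 dB

9.0 dB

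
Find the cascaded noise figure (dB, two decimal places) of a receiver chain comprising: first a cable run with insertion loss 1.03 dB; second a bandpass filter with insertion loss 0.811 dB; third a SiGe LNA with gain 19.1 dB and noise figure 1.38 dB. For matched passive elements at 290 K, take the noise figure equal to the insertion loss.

Convert to linear (a loss of L dB is a gain of −L dB): F_i = 10^(NF_i/10), G_i = 10^(G_i,dB/10)
  Stage 1: F_1 = 10^(1.03/10) = 1.268, G_1 = 10^(−1.03/10) = 0.7889
  Stage 2: F_2 = 10^(0.811/10) = 1.205, G_2 = 10^(−0.811/10) = 0.8297
  Stage 3: F_3 = 10^(1.38/10) = 1.374, G_3 = 10^(19.1/10) = 81.28
Friis cascade:
  F = 1.268 + (1.205 − 1)/0.7889 + (1.374 − 1)/0.6545 = 2.099
NF = 10 log₁₀(2.099) = 3.22 dB

3.22 dB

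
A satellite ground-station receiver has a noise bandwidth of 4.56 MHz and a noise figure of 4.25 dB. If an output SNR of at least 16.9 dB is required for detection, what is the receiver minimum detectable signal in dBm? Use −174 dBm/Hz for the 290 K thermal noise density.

Sensitivity = −174 + 10 log₁₀(B) + NF + SNR_min
= −174 + 66.59 + 4.25 + 16.9
= −86.26 dBm → −86.3 dBm

−86.3 dBm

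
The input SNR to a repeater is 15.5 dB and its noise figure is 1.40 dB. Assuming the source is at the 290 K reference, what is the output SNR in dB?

14.10 dB

By definition F = SNR_in/SNR_out, so in dB: SNR_out = SNR_in − NF
SNR_out = 15.5 − 1.40 = 14.10 dB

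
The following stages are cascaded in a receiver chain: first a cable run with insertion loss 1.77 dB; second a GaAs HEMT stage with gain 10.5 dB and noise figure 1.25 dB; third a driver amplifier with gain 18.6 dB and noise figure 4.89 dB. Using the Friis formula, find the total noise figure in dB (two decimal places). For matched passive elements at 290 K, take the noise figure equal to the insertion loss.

3.59 dB

Convert to linear (a loss of L dB is a gain of −L dB): F_i = 10^(NF_i/10), G_i = 10^(G_i,dB/10)
  Stage 1: F_1 = 10^(1.77/10) = 1.503, G_1 = 10^(−1.77/10) = 0.6653
  Stage 2: F_2 = 10^(1.25/10) = 1.334, G_2 = 10^(10.5/10) = 11.22
  Stage 3: F_3 = 10^(4.89/10) = 3.083, G_3 = 10^(18.6/10) = 72.44
Friis cascade:
  F = 1.503 + (1.334 − 1)/0.6653 + (3.083 − 1)/7.464 = 2.284
NF = 10 log₁₀(2.284) = 3.59 dB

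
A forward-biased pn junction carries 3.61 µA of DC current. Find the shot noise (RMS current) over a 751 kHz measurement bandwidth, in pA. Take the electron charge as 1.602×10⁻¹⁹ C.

I_n = √(2qI·B)
2qI·B = 2 × 1.602×10⁻¹⁹ × 3.61×10⁻⁶ × 7.51×10⁵ = 8.69×10⁻¹⁹ A²
I_n = √(8.69×10⁻¹⁹) = 9.32×10⁻¹⁰ A = 932 pA

932 pA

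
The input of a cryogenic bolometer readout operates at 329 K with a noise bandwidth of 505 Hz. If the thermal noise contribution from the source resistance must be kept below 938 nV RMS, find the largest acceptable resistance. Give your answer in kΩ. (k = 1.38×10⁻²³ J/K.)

Johnson–Nyquist: V_n = √(4kTRB) ⇒ R = V_n² / (4kTB)
4kTB = 4 × 1.38×10⁻²³ × 329 × 5.05×10² = 9.17×10⁻¹⁸
R = (9.38×10⁻⁷)² / 9.17×10⁻¹⁸ = 9.59×10⁴ Ω = 95.9 kΩ

95.9 kΩ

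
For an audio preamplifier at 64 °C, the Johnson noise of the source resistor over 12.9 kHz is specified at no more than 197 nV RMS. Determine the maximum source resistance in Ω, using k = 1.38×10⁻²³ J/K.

162 Ω

T = 64 °C + 273.15 = 337.15 K
Johnson–Nyquist: V_n = √(4kTRB) ⇒ R = V_n² / (4kTB)
4kTB = 4 × 1.38×10⁻²³ × 337.15 × 1.29×10⁴ = 2.40×10⁻¹⁶
R = (1.97×10⁻⁷)² / 2.40×10⁻¹⁶ = 1.62×10² Ω = 162 Ω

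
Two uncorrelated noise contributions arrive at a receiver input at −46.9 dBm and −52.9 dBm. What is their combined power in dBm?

Convert to linear, add, convert back:
P₁ = 2.04×10⁻⁸ W, P₂ = 5.13×10⁻⁹ W
P_tot = 2.55×10⁻⁸ W → 10 log₁₀(P_tot / 10⁻³) = −45.9 dBm

−45.9 dBm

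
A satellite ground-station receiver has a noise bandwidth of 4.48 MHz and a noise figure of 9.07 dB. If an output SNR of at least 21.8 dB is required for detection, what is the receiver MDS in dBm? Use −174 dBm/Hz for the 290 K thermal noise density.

−76.6 dBm

Sensitivity = −174 + 10 log₁₀(B) + NF + SNR_min
= −174 + 66.51 + 9.07 + 21.8
= −76.62 dBm → −76.6 dBm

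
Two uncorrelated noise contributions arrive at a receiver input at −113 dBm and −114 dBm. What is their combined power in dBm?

Convert to linear, add, convert back:
P₁ = 5.01×10⁻¹⁵ W, P₂ = 3.98×10⁻¹⁵ W
P_tot = 8.99×10⁻¹⁵ W → 10 log₁₀(P_tot / 10⁻³) = −110.5 dBm

−110.5 dBm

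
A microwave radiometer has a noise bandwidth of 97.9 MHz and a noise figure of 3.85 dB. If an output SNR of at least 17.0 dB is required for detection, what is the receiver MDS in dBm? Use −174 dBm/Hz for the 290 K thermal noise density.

Sensitivity = −174 + 10 log₁₀(B) + NF + SNR_min
= −174 + 79.91 + 3.85 + 17.0
= −73.24 dBm → −73.2 dBm

−73.2 dBm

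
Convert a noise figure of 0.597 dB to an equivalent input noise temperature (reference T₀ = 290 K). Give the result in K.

F = 10^(0.597/10) = 1.14736
T_e = (F − 1)·T₀ = (1.14736 − 1) × 290 = 42.7 K

42.7 K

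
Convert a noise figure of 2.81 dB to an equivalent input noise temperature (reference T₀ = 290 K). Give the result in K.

264 K

F = 10^(2.81/10) = 1.90985
T_e = (F − 1)·T₀ = (1.90985 − 1) × 290 = 264 K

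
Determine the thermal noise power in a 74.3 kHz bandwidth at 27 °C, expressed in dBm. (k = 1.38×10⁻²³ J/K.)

T = 27 °C + 273.15 = 300.15 K
P_n = kTB = 1.38×10⁻²³ × 300.15 × 7.43×10⁴ = 3.08×10⁻¹⁶ W
In dBm: 10 log₁₀(3.08×10⁻¹⁶ / 10⁻³) = −125.1 dBm

−125.1 dBm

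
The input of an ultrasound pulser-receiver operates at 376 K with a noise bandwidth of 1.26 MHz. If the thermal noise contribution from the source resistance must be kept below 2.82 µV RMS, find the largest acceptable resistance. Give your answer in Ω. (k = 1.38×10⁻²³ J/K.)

304 Ω

Johnson–Nyquist: V_n = √(4kTRB) ⇒ R = V_n² / (4kTB)
4kTB = 4 × 1.38×10⁻²³ × 376 × 1.26×10⁶ = 2.62×10⁻¹⁴
R = (2.82×10⁻⁶)² / 2.62×10⁻¹⁴ = 3.04×10² Ω = 304 Ω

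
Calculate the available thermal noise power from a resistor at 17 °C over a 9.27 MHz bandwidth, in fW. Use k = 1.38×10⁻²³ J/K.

37.1 fW

T = 17 °C + 273.15 = 290.15 K
P_n = kTB = 1.38×10⁻²³ × 290.15 × 9.27×10⁶ = 3.71×10⁻¹⁴ W = 37.1 fW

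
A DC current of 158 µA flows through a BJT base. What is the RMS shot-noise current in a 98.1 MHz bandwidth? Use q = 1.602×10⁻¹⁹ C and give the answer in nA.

70.5 nA

I_n = √(2qI·B)
2qI·B = 2 × 1.602×10⁻¹⁹ × 1.58×10⁻⁴ × 9.81×10⁷ = 4.97×10⁻¹⁵ A²
I_n = √(4.97×10⁻¹⁵) = 7.05×10⁻⁸ A = 70.5 nA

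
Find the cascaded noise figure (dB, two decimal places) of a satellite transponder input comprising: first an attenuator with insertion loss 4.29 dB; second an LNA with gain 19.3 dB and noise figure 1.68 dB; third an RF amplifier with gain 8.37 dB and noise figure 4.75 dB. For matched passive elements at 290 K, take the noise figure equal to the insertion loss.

6.04 dB

Convert to linear (a loss of L dB is a gain of −L dB): F_i = 10^(NF_i/10), G_i = 10^(G_i,dB/10)
  Stage 1: F_1 = 10^(4.29/10) = 2.685, G_1 = 10^(−4.29/10) = 0.3724
  Stage 2: F_2 = 10^(1.68/10) = 1.472, G_2 = 10^(19.3/10) = 85.11
  Stage 3: F_3 = 10^(4.75/10) = 2.985, G_3 = 10^(8.37/10) = 6.871
Friis cascade:
  F = 2.685 + (1.472 − 1)/0.3724 + (2.985 − 1)/31.70 = 4.016
NF = 10 log₁₀(4.016) = 6.04 dB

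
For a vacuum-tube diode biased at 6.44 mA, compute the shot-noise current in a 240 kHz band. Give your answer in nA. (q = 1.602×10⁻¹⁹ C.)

I_n = √(2qI·B)
2qI·B = 2 × 1.602×10⁻¹⁹ × 6.44×10⁻³ × 2.40×10⁵ = 4.95×10⁻¹⁶ A²
I_n = √(4.95×10⁻¹⁶) = 2.23×10⁻⁸ A = 22.3 nA

22.3 nA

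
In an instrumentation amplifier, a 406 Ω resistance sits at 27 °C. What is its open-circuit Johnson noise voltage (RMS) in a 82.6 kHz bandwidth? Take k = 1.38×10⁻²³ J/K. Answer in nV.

T = 27 °C + 273.15 = 300.15 K
V_n = √(4kTRB)
4kTRB = 4 × 1.38×10⁻²³ × 300.15 × 4.06×10² × 8.26×10⁴ = 5.56×10⁻¹³ V²
V_n = √(5.56×10⁻¹³) = 7.45×10⁻⁷ V = 745 nV

745 nV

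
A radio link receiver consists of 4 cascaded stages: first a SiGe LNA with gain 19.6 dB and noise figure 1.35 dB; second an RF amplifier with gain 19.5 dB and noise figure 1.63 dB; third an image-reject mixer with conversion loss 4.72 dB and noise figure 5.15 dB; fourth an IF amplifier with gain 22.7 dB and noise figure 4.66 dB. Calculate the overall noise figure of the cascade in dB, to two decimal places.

Convert to linear (a loss of L dB is a gain of −L dB): F_i = 10^(NF_i/10), G_i = 10^(G_i,dB/10)
  Stage 1: F_1 = 10^(1.35/10) = 1.365, G_1 = 10^(19.6/10) = 91.20
  Stage 2: F_2 = 10^(1.63/10) = 1.455, G_2 = 10^(19.5/10) = 89.13
  Stage 3: F_3 = 10^(5.15/10) = 3.273, G_3 = 10^(−4.72/10) = 0.3373
  Stage 4: F_4 = 10^(4.66/10) = 2.924, G_4 = 10^(22.7/10) = 186.2
Friis cascade:
  F = 1.365 + (1.455 − 1)/91.20 + (3.273 − 1)/8128 + (2.924 − 1)/2742 = 1.371
NF = 10 log₁₀(1.371) = 1.37 dB

1.37 dB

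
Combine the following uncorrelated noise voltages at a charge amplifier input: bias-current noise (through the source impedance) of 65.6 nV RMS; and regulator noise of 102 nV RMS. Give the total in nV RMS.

Uncorrelated sources add in power (mean-square): V_tot = √(ΣV_i²)
V_tot = √[(6.56×10⁻⁸)² + (1.02×10⁻⁷)²] = 1.21×10⁻⁷ V = 121 nV

121 nV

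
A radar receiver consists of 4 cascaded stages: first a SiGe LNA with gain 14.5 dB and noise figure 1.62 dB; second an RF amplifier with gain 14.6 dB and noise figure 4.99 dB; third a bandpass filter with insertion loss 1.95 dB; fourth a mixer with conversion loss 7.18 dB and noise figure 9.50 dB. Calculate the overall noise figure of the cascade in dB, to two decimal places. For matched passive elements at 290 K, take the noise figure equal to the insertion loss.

Convert to linear (a loss of L dB is a gain of −L dB): F_i = 10^(NF_i/10), G_i = 10^(G_i,dB/10)
  Stage 1: F_1 = 10^(1.62/10) = 1.452, G_1 = 10^(14.5/10) = 28.18
  Stage 2: F_2 = 10^(4.99/10) = 3.155, G_2 = 10^(14.6/10) = 28.84
  Stage 3: F_3 = 10^(1.95/10) = 1.567, G_3 = 10^(−1.95/10) = 0.6383
  Stage 4: F_4 = 10^(9.50/10) = 8.913, G_4 = 10^(−7.18/10) = 0.1914
Friis cascade:
  F = 1.452 + (3.155 − 1)/28.18 + (1.567 − 1)/812.8 + (8.913 − 1)/518.8 = 1.545
NF = 10 log₁₀(1.545) = 1.89 dB

1.89 dB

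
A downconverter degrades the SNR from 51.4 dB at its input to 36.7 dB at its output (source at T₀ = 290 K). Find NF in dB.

14.7 dB

NF (dB) = SNR_in(dB) − SNR_out(dB) when the source is at T₀
NF = 51.4 − 36.7 = 14.7 dB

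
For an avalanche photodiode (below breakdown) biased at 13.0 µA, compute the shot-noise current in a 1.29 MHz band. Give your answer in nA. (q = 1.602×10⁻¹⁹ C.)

I_n = √(2qI·B)
2qI·B = 2 × 1.602×10⁻¹⁹ × 1.30×10⁻⁵ × 1.29×10⁶ = 5.37×10⁻¹⁸ A²
I_n = √(5.37×10⁻¹⁸) = 2.32×10⁻⁹ A = 2.32 nA

2.32 nA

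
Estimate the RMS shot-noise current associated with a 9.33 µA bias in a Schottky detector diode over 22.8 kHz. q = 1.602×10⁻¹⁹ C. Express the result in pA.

I_n = √(2qI·B)
2qI·B = 2 × 1.602×10⁻¹⁹ × 9.33×10⁻⁶ × 2.28×10⁴ = 6.82×10⁻²⁰ A²
I_n = √(6.82×10⁻²⁰) = 2.61×10⁻¹⁰ A = 261 pA

261 pA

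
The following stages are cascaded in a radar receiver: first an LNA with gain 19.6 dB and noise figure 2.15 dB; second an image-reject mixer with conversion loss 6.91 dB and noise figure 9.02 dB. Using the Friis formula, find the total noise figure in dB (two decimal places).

Convert to linear (a loss of L dB is a gain of −L dB): F_i = 10^(NF_i/10), G_i = 10^(G_i,dB/10)
  Stage 1: F_1 = 10^(2.15/10) = 1.641, G_1 = 10^(19.6/10) = 91.20
  Stage 2: F_2 = 10^(9.02/10) = 7.980, G_2 = 10^(−6.91/10) = 0.2037
Friis cascade:
  F = 1.641 + (7.980 − 1)/91.20 = 1.717
NF = 10 log₁₀(1.717) = 2.35 dB

2.35 dB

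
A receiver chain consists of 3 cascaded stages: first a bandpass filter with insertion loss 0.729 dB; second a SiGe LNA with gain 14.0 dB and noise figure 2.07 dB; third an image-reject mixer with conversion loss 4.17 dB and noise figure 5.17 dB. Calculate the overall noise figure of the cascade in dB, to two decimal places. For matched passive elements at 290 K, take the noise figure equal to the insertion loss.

3.04 dB

Convert to linear (a loss of L dB is a gain of −L dB): F_i = 10^(NF_i/10), G_i = 10^(G_i,dB/10)
  Stage 1: F_1 = 10^(0.729/10) = 1.183, G_1 = 10^(−0.729/10) = 0.8455
  Stage 2: F_2 = 10^(2.07/10) = 1.611, G_2 = 10^(14.0/10) = 25.12
  Stage 3: F_3 = 10^(5.17/10) = 3.289, G_3 = 10^(−4.17/10) = 0.3828
Friis cascade:
  F = 1.183 + (1.611 − 1)/0.8455 + (3.289 − 1)/21.24 = 2.013
NF = 10 log₁₀(2.013) = 3.04 dB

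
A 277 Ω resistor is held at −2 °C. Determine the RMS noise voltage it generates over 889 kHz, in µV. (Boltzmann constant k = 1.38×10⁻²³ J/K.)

T = −2 °C + 273.15 = 271.15 K
V_n = √(4kTRB)
4kTRB = 4 × 1.38×10⁻²³ × 271.15 × 2.77×10² × 8.89×10⁵ = 3.69×10⁻¹² V²
V_n = √(3.69×10⁻¹²) = 1.92×10⁻⁶ V = 1.92 µV

1.92 µV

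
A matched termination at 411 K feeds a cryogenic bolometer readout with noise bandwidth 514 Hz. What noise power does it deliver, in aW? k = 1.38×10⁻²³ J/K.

P_n = kTB = 1.38×10⁻²³ × 411 × 5.14×10² = 2.92×10⁻¹⁸ W = 2.92 aW

2.92 aW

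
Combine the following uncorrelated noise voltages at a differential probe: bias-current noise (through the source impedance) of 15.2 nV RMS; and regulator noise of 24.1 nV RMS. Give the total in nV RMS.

28.5 nV

Uncorrelated sources add in power (mean-square): V_tot = √(ΣV_i²)
V_tot = √[(1.52×10⁻⁸)² + (2.41×10⁻⁸)²] = 2.85×10⁻⁸ V = 28.5 nV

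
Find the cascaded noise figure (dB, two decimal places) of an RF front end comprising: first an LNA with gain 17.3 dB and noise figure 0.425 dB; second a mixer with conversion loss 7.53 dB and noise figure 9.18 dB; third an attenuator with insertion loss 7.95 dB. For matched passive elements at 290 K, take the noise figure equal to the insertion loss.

2.53 dB

Convert to linear (a loss of L dB is a gain of −L dB): F_i = 10^(NF_i/10), G_i = 10^(G_i,dB/10)
  Stage 1: F_1 = 10^(0.425/10) = 1.103, G_1 = 10^(17.3/10) = 53.70
  Stage 2: F_2 = 10^(9.18/10) = 8.279, G_2 = 10^(−7.53/10) = 0.1766
  Stage 3: F_3 = 10^(7.95/10) = 6.237, G_3 = 10^(−7.95/10) = 0.1603
Friis cascade:
  F = 1.103 + (8.279 − 1)/53.70 + (6.237 − 1)/9.484 = 1.791
NF = 10 log₁₀(1.791) = 2.53 dB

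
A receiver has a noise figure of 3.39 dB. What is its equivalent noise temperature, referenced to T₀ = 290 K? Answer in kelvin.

343 K

F = 10^(3.39/10) = 2.18273
T_e = (F − 1)·T₀ = (2.18273 − 1) × 290 = 343 K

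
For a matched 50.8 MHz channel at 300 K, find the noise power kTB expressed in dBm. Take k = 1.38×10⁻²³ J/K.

−96.8 dBm

P_n = kTB = 1.38×10⁻²³ × 300 × 5.08×10⁷ = 2.10×10⁻¹³ W
In dBm: 10 log₁₀(2.10×10⁻¹³ / 10⁻³) = −96.8 dBm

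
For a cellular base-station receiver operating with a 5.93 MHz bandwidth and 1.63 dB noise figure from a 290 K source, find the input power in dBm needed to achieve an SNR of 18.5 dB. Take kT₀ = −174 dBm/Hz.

Sensitivity = −174 + 10 log₁₀(B) + NF + SNR_min
= −174 + 67.73 + 1.63 + 18.5
= −86.14 dBm → −86.1 dBm

−86.1 dBm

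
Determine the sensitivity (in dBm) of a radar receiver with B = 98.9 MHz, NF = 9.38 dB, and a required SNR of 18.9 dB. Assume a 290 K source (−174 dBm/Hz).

−65.8 dBm

Sensitivity = −174 + 10 log₁₀(B) + NF + SNR_min
= −174 + 79.95 + 9.38 + 18.9
= −65.77 dBm → −65.8 dBm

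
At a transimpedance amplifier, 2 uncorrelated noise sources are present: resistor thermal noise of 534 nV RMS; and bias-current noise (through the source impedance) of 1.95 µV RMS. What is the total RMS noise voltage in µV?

2.02 µV

Uncorrelated sources add in power (mean-square): V_tot = √(ΣV_i²)
V_tot = √[(5.34×10⁻⁷)² + (1.95×10⁻⁶)²] = 2.02×10⁻⁶ V = 2.02 µV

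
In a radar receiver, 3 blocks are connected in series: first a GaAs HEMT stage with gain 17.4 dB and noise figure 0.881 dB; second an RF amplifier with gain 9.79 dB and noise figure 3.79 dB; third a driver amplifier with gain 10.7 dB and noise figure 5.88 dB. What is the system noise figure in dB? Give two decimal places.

0.99 dB

Convert to linear (a loss of L dB is a gain of −L dB): F_i = 10^(NF_i/10), G_i = 10^(G_i,dB/10)
  Stage 1: F_1 = 10^(0.881/10) = 1.225, G_1 = 10^(17.4/10) = 54.95
  Stage 2: F_2 = 10^(3.79/10) = 2.393, G_2 = 10^(9.79/10) = 9.528
  Stage 3: F_3 = 10^(5.88/10) = 3.873, G_3 = 10^(10.7/10) = 11.75
Friis cascade:
  F = 1.225 + (2.393 − 1)/54.95 + (3.873 − 1)/523.6 = 1.256
NF = 10 log₁₀(1.256) = 0.99 dB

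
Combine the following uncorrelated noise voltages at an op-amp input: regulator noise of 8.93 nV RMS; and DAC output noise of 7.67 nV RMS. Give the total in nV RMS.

Uncorrelated sources add in power (mean-square): V_tot = √(ΣV_i²)
V_tot = √[(8.93×10⁻⁹)² + (7.67×10⁻⁹)²] = 1.18×10⁻⁸ V = 11.8 nV

11.8 nV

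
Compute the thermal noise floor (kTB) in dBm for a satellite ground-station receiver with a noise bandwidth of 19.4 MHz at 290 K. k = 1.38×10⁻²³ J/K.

P_n = kTB = 1.38×10⁻²³ × 290 × 1.94×10⁷ = 7.76×10⁻¹⁴ W
In dBm: 10 log₁₀(7.76×10⁻¹⁴ / 10⁻³) = −101.1 dBm

−101.1 dBm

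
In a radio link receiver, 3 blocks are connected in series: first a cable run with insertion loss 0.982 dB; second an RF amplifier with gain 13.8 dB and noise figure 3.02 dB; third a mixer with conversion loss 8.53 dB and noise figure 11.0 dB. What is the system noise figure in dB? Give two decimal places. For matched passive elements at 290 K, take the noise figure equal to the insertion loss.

4.94 dB

Convert to linear (a loss of L dB is a gain of −L dB): F_i = 10^(NF_i/10), G_i = 10^(G_i,dB/10)
  Stage 1: F_1 = 10^(0.982/10) = 1.254, G_1 = 10^(−0.982/10) = 0.7976
  Stage 2: F_2 = 10^(3.02/10) = 2.004, G_2 = 10^(13.8/10) = 23.99
  Stage 3: F_3 = 10^(11.0/10) = 12.59, G_3 = 10^(−8.53/10) = 0.1403
Friis cascade:
  F = 1.254 + (2.004 − 1)/0.7976 + (12.59 − 1)/19.13 = 3.119
NF = 10 log₁₀(3.119) = 4.94 dB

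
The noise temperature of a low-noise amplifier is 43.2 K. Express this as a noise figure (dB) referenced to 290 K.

0.603 dB

F = 1 + T_e/T₀ = 1 + 43.2/290 = 1.14897
NF = 10 log₁₀(1.14897) = 0.603 dB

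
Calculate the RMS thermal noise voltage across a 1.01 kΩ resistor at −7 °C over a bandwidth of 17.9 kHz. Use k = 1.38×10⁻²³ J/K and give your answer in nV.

T = −7 °C + 273.15 = 266.15 K
V_n = √(4kTRB)
4kTRB = 4 × 1.38×10⁻²³ × 266.15 × 1.01×10³ × 1.79×10⁴ = 2.66×10⁻¹³ V²
V_n = √(2.66×10⁻¹³) = 5.15×10⁻⁷ V = 515 nV

515 nV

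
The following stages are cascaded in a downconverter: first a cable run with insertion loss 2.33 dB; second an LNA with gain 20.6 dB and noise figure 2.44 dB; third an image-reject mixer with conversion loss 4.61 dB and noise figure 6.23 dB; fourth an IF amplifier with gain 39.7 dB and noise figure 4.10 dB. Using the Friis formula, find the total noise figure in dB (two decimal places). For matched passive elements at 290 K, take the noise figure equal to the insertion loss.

Convert to linear (a loss of L dB is a gain of −L dB): F_i = 10^(NF_i/10), G_i = 10^(G_i,dB/10)
  Stage 1: F_1 = 10^(2.33/10) = 1.710, G_1 = 10^(−2.33/10) = 0.5848
  Stage 2: F_2 = 10^(2.44/10) = 1.754, G_2 = 10^(20.6/10) = 114.8
  Stage 3: F_3 = 10^(6.23/10) = 4.198, G_3 = 10^(−4.61/10) = 0.3459
  Stage 4: F_4 = 10^(4.10/10) = 2.570, G_4 = 10^(39.7/10) = 9333
Friis cascade:
  F = 1.710 + (1.754 − 1)/0.5848 + (4.198 − 1)/67.14 + (2.570 − 1)/23.23 = 3.114
NF = 10 log₁₀(3.114) = 4.93 dB

4.93 dB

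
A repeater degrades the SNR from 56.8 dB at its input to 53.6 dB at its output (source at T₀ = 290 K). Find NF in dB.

NF (dB) = SNR_in(dB) − SNR_out(dB) when the source is at T₀
NF = 56.8 − 53.6 = 3.2 dB

3.2 dB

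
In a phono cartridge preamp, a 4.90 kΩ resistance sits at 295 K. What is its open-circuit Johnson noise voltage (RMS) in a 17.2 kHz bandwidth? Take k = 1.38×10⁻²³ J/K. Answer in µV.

V_n = √(4kTRB)
4kTRB = 4 × 1.38×10⁻²³ × 295 × 4.90×10³ × 1.72×10⁴ = 1.37×10⁻¹² V²
V_n = √(1.37×10⁻¹²) = 1.17×10⁻⁶ V = 1.17 µV

1.17 µV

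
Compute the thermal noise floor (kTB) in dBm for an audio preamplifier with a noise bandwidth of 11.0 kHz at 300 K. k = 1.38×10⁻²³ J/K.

P_n = kTB = 1.38×10⁻²³ × 300 × 1.10×10⁴ = 4.55×10⁻¹⁷ W
In dBm: 10 log₁₀(4.55×10⁻¹⁷ / 10⁻³) = −133.4 dBm

−133.4 dBm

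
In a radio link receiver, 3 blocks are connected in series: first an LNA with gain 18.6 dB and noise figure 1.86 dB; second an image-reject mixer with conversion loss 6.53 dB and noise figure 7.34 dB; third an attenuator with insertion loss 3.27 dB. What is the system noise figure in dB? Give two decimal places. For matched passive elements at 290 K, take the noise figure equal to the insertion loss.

2.22 dB

Convert to linear (a loss of L dB is a gain of −L dB): F_i = 10^(NF_i/10), G_i = 10^(G_i,dB/10)
  Stage 1: F_1 = 10^(1.86/10) = 1.535, G_1 = 10^(18.6/10) = 72.44
  Stage 2: F_2 = 10^(7.34/10) = 5.420, G_2 = 10^(−6.53/10) = 0.2223
  Stage 3: F_3 = 10^(3.27/10) = 2.123, G_3 = 10^(−3.27/10) = 0.4710
Friis cascade:
  F = 1.535 + (5.420 − 1)/72.44 + (2.123 − 1)/16.11 = 1.665
NF = 10 log₁₀(1.665) = 2.22 dB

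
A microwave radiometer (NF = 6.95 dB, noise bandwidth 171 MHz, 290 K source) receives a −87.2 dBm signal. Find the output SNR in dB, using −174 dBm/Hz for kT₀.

Noise floor: N = −174 + 10 log₁₀(B) + NF
10 log₁₀(1.71×10⁸) = 82.33 dB
N = −174 + 82.33 + 6.95 = −84.72 dBm
SNR = P_sig − N = −87.2 − (−84.72) = −2.48 dB → −2.5 dB

−2.5 dB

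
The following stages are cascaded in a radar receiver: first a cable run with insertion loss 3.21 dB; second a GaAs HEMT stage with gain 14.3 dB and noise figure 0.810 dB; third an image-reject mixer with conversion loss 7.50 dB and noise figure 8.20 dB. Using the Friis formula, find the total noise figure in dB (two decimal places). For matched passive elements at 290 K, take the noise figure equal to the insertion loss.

Convert to linear (a loss of L dB is a gain of −L dB): F_i = 10^(NF_i/10), G_i = 10^(G_i,dB/10)
  Stage 1: F_1 = 10^(3.21/10) = 2.094, G_1 = 10^(−3.21/10) = 0.4775
  Stage 2: F_2 = 10^(0.810/10) = 1.205, G_2 = 10^(14.3/10) = 26.92
  Stage 3: F_3 = 10^(8.20/10) = 6.607, G_3 = 10^(−7.50/10) = 0.1778
Friis cascade:
  F = 2.094 + (1.205 − 1)/0.4775 + (6.607 − 1)/12.85 = 2.960
NF = 10 log₁₀(2.960) = 4.71 dB

4.71 dB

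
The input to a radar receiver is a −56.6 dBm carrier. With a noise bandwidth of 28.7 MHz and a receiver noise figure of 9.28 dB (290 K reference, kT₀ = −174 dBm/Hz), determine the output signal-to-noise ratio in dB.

33.5 dB

Noise floor: N = −174 + 10 log₁₀(B) + NF
10 log₁₀(2.87×10⁷) = 74.58 dB
N = −174 + 74.58 + 9.28 = −90.14 dBm
SNR = P_sig − N = −56.6 − (−90.14) = 33.54 dB → 33.5 dB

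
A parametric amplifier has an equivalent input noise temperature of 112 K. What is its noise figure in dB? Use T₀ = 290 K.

1.42 dB

F = 1 + T_e/T₀ = 1 + 112/290 = 1.38621
NF = 10 log₁₀(1.38621) = 1.42 dB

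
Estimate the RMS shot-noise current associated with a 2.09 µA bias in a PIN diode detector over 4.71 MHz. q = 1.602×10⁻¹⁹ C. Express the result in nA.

I_n = √(2qI·B)
2qI·B = 2 × 1.602×10⁻¹⁹ × 2.09×10⁻⁶ × 4.71×10⁶ = 3.15×10⁻¹⁸ A²
I_n = √(3.15×10⁻¹⁸) = 1.78×10⁻⁹ A = 1.78 nA

1.78 nA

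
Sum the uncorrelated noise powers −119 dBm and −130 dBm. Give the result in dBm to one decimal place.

Convert to linear, add, convert back:
P₁ = 1.26×10⁻¹⁵ W, P₂ = 1.00×10⁻¹⁶ W
P_tot = 1.36×10⁻¹⁵ W → 10 log₁₀(P_tot / 10⁻³) = −118.7 dBm

−118.7 dBm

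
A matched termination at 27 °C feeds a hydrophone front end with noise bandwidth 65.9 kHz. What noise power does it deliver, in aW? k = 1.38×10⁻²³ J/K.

T = 27 °C + 273.15 = 300.15 K
P_n = kTB = 1.38×10⁻²³ × 300.15 × 6.59×10⁴ = 2.73×10⁻¹⁶ W = 273 aW

273 aW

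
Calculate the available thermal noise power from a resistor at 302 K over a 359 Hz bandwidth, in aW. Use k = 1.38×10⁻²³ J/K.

P_n = kTB = 1.38×10⁻²³ × 302 × 3.59×10² = 1.50×10⁻¹⁸ W = 1.50 aW

1.50 aW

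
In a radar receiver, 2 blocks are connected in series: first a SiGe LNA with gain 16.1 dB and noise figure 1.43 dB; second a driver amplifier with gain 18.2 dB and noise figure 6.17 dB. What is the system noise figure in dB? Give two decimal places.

1.66 dB

Convert to linear (a loss of L dB is a gain of −L dB): F_i = 10^(NF_i/10), G_i = 10^(G_i,dB/10)
  Stage 1: F_1 = 10^(1.43/10) = 1.390, G_1 = 10^(16.1/10) = 40.74
  Stage 2: F_2 = 10^(6.17/10) = 4.140, G_2 = 10^(18.2/10) = 66.07
Friis cascade:
  F = 1.390 + (4.140 − 1)/40.74 = 1.467
NF = 10 log₁₀(1.467) = 1.66 dB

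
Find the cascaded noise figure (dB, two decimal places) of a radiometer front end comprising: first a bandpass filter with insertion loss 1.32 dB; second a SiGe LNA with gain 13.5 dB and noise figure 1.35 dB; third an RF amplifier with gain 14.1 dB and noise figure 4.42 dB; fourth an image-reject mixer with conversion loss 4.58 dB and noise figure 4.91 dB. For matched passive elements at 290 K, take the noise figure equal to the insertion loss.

Convert to linear (a loss of L dB is a gain of −L dB): F_i = 10^(NF_i/10), G_i = 10^(G_i,dB/10)
  Stage 1: F_1 = 10^(1.32/10) = 1.355, G_1 = 10^(−1.32/10) = 0.7379
  Stage 2: F_2 = 10^(1.35/10) = 1.365, G_2 = 10^(13.5/10) = 22.39
  Stage 3: F_3 = 10^(4.42/10) = 2.767, G_3 = 10^(14.1/10) = 25.70
  Stage 4: F_4 = 10^(4.91/10) = 3.097, G_4 = 10^(−4.58/10) = 0.3483
Friis cascade:
  F = 1.355 + (1.365 − 1)/0.7379 + (2.767 − 1)/16.52 + (3.097 − 1)/424.6 = 1.961
NF = 10 log₁₀(1.961) = 2.93 dB

2.93 dB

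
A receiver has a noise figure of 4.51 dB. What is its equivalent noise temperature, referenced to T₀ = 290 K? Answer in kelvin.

F = 10^(4.51/10) = 2.82488
T_e = (F − 1)·T₀ = (2.82488 − 1) × 290 = 529 K

529 K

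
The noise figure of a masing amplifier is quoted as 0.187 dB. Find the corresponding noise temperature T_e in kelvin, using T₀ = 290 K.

12.8 K

F = 10^(0.187/10) = 1.044
T_e = (F − 1)·T₀ = (1.044 − 1) × 290 = 12.8 K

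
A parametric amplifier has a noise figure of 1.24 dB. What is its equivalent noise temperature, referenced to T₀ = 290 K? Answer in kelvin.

F = 10^(1.24/10) = 1.33045
T_e = (F − 1)·T₀ = (1.33045 − 1) × 290 = 95.8 K

95.8 K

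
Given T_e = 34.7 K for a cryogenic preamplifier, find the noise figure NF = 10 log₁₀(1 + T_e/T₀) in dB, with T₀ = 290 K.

F = 1 + T_e/T₀ = 1 + 34.7/290 = 1.11966
NF = 10 log₁₀(1.11966) = 0.491 dB

0.491 dB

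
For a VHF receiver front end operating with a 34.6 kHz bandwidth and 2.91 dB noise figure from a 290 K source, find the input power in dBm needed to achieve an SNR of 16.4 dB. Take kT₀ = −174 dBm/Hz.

Sensitivity = −174 + 10 log₁₀(B) + NF + SNR_min
= −174 + 45.39 + 2.91 + 16.4
= −109.30 dBm → −109.3 dBm

−109.3 dBm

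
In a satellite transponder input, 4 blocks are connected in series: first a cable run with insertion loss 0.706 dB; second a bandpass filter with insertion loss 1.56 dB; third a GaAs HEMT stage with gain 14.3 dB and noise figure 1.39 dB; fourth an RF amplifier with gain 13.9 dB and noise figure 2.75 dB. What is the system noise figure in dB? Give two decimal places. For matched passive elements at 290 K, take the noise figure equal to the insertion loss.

Convert to linear (a loss of L dB is a gain of −L dB): F_i = 10^(NF_i/10), G_i = 10^(G_i,dB/10)
  Stage 1: F_1 = 10^(0.706/10) = 1.177, G_1 = 10^(−0.706/10) = 0.8500
  Stage 2: F_2 = 10^(1.56/10) = 1.432, G_2 = 10^(−1.56/10) = 0.6982
  Stage 3: F_3 = 10^(1.39/10) = 1.377, G_3 = 10^(14.3/10) = 26.92
  Stage 4: F_4 = 10^(2.75/10) = 1.884, G_4 = 10^(13.9/10) = 24.55
Friis cascade:
  F = 1.177 + (1.432 − 1)/0.8500 + (1.377 − 1)/0.5935 + (1.884 − 1)/15.97 = 2.376
NF = 10 log₁₀(2.376) = 3.76 dB

3.76 dB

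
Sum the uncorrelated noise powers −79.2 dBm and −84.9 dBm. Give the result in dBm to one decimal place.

Convert to linear, add, convert back:
P₁ = 1.20×10⁻¹¹ W, P₂ = 3.24×10⁻¹² W
P_tot = 1.53×10⁻¹¹ W → 10 log₁₀(P_tot / 10⁻³) = −78.2 dBm

−78.2 dBm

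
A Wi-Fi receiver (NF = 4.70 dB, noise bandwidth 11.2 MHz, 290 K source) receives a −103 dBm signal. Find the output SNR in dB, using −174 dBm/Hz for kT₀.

−4.2 dB

Noise floor: N = −174 + 10 log₁₀(B) + NF
10 log₁₀(1.12×10⁷) = 70.49 dB
N = −174 + 70.49 + 4.70 = −98.81 dBm
SNR = P_sig − N = −103 − (−98.81) = −4.19 dB → −4.2 dB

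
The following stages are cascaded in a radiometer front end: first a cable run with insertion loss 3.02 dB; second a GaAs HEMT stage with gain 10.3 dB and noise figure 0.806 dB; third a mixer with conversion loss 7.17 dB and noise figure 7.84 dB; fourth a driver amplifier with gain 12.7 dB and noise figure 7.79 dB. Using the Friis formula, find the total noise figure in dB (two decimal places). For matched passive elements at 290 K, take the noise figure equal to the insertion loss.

Convert to linear (a loss of L dB is a gain of −L dB): F_i = 10^(NF_i/10), G_i = 10^(G_i,dB/10)
  Stage 1: F_1 = 10^(3.02/10) = 2.004, G_1 = 10^(−3.02/10) = 0.4989
  Stage 2: F_2 = 10^(0.806/10) = 1.204, G_2 = 10^(10.3/10) = 10.72
  Stage 3: F_3 = 10^(7.84/10) = 6.081, G_3 = 10^(−7.17/10) = 0.1919
  Stage 4: F_4 = 10^(7.79/10) = 6.012, G_4 = 10^(12.7/10) = 18.62
Friis cascade:
  F = 2.004 + (1.204 − 1)/0.4989 + (6.081 − 1)/5.346 + (6.012 − 1)/1.026 = 8.250
NF = 10 log₁₀(8.250) = 9.16 dB

9.16 dB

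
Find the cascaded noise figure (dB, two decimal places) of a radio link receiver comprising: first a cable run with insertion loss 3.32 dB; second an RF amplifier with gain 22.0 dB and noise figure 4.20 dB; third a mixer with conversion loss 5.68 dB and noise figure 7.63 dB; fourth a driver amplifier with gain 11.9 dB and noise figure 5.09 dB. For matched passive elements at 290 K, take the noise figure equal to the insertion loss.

7.65 dB

Convert to linear (a loss of L dB is a gain of −L dB): F_i = 10^(NF_i/10), G_i = 10^(G_i,dB/10)
  Stage 1: F_1 = 10^(3.32/10) = 2.148, G_1 = 10^(−3.32/10) = 0.4656
  Stage 2: F_2 = 10^(4.20/10) = 2.630, G_2 = 10^(22.0/10) = 158.5
  Stage 3: F_3 = 10^(7.63/10) = 5.794, G_3 = 10^(−5.68/10) = 0.2704
  Stage 4: F_4 = 10^(5.09/10) = 3.228, G_4 = 10^(11.9/10) = 15.49
Friis cascade:
  F = 2.148 + (2.630 − 1)/0.4656 + (5.794 − 1)/73.79 + (3.228 − 1)/19.95 = 5.826
NF = 10 log₁₀(5.826) = 7.65 dB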